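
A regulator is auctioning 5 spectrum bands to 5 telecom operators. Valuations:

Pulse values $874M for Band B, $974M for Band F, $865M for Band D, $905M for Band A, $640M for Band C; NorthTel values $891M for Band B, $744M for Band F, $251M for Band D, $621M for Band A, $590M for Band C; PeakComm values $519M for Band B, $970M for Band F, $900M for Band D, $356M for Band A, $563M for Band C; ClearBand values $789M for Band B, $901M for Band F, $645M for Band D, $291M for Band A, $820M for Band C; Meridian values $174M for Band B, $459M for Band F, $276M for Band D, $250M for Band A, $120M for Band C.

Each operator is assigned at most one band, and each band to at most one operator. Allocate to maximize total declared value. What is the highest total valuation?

Max total: $3975M

Optimal: Pulse→Band A ($905M), NorthTel→Band B ($891M), PeakComm→Band D ($900M), ClearBand→Band C ($820M), Meridian→Band F ($459M) — total 905+891+900+820+459 = $3975M.
Max-entry greedy (repeatedly take the single best remaining cell) gives $3835M, worse by 140.
No other one-to-one assignment exceeds $3975M.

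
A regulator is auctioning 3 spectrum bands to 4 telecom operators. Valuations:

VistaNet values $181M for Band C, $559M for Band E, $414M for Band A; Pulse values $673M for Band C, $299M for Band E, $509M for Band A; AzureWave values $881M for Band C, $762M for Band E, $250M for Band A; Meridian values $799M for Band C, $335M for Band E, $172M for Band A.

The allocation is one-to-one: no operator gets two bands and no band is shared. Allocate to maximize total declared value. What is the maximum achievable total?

Optimal: Meridian→Band C ($799M), AzureWave→Band E ($762M), Pulse→Band A ($509M) — total 799+762+509 = $2070M.
Row-greedy (each operator in turn takes its best remaining band) gives $1482M, worse by 588.
Next-best assignment: Meridian→Band C, AzureWave→Band E, VistaNet→Band A = $1975M.

Maximum total: $2070M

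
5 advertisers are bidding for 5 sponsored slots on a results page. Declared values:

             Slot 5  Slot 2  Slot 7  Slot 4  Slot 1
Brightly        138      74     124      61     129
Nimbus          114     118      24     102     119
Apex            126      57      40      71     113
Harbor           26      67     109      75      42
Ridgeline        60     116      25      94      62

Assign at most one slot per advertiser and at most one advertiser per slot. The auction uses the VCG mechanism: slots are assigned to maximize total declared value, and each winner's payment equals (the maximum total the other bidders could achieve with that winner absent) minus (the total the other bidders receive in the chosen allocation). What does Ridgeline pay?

Ridgeline pays $16.

Efficient allocation: Brightly→Slot 1 ($129), Nimbus→Slot 4 ($102), Apex→Slot 5 ($126), Harbor→Slot 7 ($109), Ridgeline→Slot 2 ($116); total welfare W = $582.
Ridgeline receives Slot 2 at value $116, so the others get W − 116 = $466.
Without Ridgeline: best allocation of the remaining 4 bidders over all 5 slots is Brightly→Slot 1 ($129), Nimbus→Slot 2 ($118), Apex→Slot 5 ($126), Harbor→Slot 7 ($109), total $482.
VCG payment = (others' best without Ridgeline) − (others' welfare with Ridgeline) = 482 − 466 = $16.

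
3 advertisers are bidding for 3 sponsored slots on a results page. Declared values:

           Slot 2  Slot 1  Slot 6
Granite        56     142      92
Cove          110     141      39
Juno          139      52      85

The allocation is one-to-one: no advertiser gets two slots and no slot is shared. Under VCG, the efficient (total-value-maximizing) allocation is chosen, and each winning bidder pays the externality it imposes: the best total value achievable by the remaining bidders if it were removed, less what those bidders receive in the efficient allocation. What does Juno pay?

Efficient allocation: Granite→Slot 6 ($92), Cove→Slot 1 ($141), Juno→Slot 2 ($139); total welfare W = $372.
Juno receives Slot 2 at value $139, so the others get W − 139 = $233.
Without Juno: best allocation of the remaining 2 bidders over all 3 slots is Granite→Slot 1 ($142), Cove→Slot 2 ($110), total $252.
VCG payment = (others' best without Juno) − (others' welfare with Juno) = 252 − 233 = $19.

Juno pays $19.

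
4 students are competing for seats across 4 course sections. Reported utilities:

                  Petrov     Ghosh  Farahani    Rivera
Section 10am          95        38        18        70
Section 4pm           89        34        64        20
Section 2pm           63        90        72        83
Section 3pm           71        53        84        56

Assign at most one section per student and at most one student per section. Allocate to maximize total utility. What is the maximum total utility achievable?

This is a one-to-one assignment (maximum-weight bipartite matching).
Optimal: Petrov→Section 4pm (89 points), Ghosh→Section 2pm (90 points), Farahani→Section 3pm (84 points), Rivera→Section 10am (70 points) — total 89+90+84+70 = 333 points.

Max total: 333 points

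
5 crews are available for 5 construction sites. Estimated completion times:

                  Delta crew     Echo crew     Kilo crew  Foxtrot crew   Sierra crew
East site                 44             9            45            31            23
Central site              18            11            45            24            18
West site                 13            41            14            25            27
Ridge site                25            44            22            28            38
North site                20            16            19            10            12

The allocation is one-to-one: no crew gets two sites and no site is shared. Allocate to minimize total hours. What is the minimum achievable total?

Optimal: Delta crew→West site (13 hours), Echo crew→East site (9 hours), Kilo crew→Ridge site (22 hours), Foxtrot crew→North site (10 hours), Sierra crew→Central site (18 hours) — total 13+9+22+10+18 = 72 hours.
Column-greedy (each site in turn goes to its cheapest remaining crew) gives 81 hours, worse by 9.
Checked against all permutations: 72 hours is optimal.

Min total: 72 hours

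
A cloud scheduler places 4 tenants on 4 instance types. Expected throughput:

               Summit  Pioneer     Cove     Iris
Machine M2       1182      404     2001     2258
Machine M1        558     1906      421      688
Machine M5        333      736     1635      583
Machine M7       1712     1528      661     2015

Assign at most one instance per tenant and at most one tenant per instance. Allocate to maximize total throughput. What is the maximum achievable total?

Optimal: Summit→Machine M7 (1712 ops/s), Pioneer→Machine M1 (1906 ops/s), Cove→Machine M5 (1635 ops/s), Iris→Machine M2 (2258 ops/s) — total 1712+1906+1635+2258 = 7511 ops/s.
Row-greedy (each tenant in turn takes its best remaining instance) gives 6202 ops/s, worse by 1309.
Next-best assignment: Summit→Machine M2, Pioneer→Machine M1, Cove→Machine M5, Iris→Machine M7 = 6738 ops/s.
No other one-to-one assignment exceeds 7511 ops/s.

Max total: 7511 ops/s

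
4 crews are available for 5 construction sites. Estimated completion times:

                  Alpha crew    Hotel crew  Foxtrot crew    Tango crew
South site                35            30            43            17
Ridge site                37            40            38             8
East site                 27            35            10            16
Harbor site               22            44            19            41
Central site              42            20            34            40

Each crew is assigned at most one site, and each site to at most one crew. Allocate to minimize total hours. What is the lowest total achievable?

Optimal: Alpha crew→Harbor site (22 hours), Hotel crew→Central site (20 hours), Foxtrot crew→East site (10 hours), Tango crew→Ridge site (8 hours) — total 22+20+10+8 = 60 hours.
Column-greedy (each site in turn goes to its cheapest remaining crew) gives 108 hours, worse by 48.
Next-best assignment: Alpha crew→Harbor site, Hotel crew→Central site, Foxtrot crew→East site, Tango crew→South site = 69 hours.

Min total: 60 hours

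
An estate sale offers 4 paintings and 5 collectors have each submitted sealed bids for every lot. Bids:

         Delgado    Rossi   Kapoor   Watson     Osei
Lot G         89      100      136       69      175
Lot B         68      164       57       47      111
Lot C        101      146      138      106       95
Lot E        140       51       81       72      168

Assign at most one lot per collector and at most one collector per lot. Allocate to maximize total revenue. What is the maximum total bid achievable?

Max total: $617

Treat this as an assignment problem: match each collector to one lot.
Optimal: Osei→Lot G ($175), Rossi→Lot B ($164), Kapoor→Lot C ($138), Delgado→Lot E ($140) — total 175+164+138+140 = $617.
Next-best assignment: Osei→Lot G, Rossi→Lot B, Watson→Lot C, Delgado→Lot E = $585.
Swapping Osei↔Kapoor (Osei→Lot C $95, Kapoor→Lot G $136) loses 82.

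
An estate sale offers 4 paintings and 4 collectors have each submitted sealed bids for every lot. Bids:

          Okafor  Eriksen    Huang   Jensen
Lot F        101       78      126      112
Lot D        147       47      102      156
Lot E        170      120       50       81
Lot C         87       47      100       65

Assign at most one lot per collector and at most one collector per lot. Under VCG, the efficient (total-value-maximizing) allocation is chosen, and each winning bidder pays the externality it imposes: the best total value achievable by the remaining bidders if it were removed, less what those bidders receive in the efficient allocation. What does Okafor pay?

Efficient allocation: Okafor→Lot E ($170), Eriksen→Lot F ($78), Huang→Lot C ($100), Jensen→Lot D ($156); total welfare W = $504.
Okafor receives Lot E at value $170, so the others get W − 170 = $334.
Without Okafor: best allocation of the remaining 3 bidders over all 4 lots is Eriksen→Lot E ($120), Huang→Lot F ($126), Jensen→Lot D ($156), total $402.
VCG payment = (others' best without Okafor) − (others' welfare with Okafor) = 402 − 334 = $68.

Okafor pays $68.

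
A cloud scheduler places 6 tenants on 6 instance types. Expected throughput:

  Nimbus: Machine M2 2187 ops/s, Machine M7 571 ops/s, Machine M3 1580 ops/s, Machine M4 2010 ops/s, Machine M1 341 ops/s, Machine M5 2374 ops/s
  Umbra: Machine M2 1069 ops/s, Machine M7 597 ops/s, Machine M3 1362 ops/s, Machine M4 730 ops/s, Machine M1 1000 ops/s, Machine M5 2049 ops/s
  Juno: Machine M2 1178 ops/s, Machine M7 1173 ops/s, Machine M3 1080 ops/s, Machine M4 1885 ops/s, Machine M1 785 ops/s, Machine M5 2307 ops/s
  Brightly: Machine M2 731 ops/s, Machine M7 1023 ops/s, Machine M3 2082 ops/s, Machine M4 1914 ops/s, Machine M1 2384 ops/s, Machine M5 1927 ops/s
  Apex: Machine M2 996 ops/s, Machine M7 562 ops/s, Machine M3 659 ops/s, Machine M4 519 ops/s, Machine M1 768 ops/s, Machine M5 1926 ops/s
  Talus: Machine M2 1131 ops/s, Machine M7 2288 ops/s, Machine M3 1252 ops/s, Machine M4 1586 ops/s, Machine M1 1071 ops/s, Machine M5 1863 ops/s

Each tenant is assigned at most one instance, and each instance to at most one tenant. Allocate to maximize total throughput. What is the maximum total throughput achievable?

Max total: 12032 ops/s

Optimal: Nimbus→Machine M2 (2187 ops/s), Umbra→Machine M3 (1362 ops/s), Juno→Machine M4 (1885 ops/s), Brightly→Machine M1 (2384 ops/s), Apex→Machine M5 (1926 ops/s), Talus→Machine M7 (2288 ops/s) — total 2187+1362+1885+2384+1926+2288 = 12032 ops/s.
Row-greedy (each tenant in turn takes its best remaining instance) gives 11289 ops/s, worse by 743.
Swapping Talus↔Nimbus (Talus→Machine M2 1131 ops/s, Nimbus→Machine M7 571 ops/s) loses 2773.
Checked against all permutations: 12032 ops/s is optimal.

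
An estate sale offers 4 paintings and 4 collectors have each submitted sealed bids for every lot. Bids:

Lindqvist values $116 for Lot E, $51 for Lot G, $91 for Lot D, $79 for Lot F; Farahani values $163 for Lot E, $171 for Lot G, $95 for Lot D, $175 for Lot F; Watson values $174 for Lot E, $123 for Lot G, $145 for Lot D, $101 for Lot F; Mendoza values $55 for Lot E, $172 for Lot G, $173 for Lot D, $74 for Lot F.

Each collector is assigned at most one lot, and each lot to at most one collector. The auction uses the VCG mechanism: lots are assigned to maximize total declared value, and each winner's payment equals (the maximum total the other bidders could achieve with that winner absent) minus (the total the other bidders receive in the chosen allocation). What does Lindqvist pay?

Efficient allocation: Lindqvist→Lot D ($91), Farahani→Lot F ($175), Watson→Lot E ($174), Mendoza→Lot G ($172); total welfare W = $612.
Lindqvist receives Lot D at value $91, so the others get W − 91 = $521.
Without Lindqvist: best allocation of the remaining 3 bidders over all 4 lots is Farahani→Lot F ($175), Watson→Lot E ($174), Mendoza→Lot D ($173), total $522.
VCG payment = (others' best without Lindqvist) − (others' welfare with Lindqvist) = 522 − 521 = $1.

Lindqvist pays $1.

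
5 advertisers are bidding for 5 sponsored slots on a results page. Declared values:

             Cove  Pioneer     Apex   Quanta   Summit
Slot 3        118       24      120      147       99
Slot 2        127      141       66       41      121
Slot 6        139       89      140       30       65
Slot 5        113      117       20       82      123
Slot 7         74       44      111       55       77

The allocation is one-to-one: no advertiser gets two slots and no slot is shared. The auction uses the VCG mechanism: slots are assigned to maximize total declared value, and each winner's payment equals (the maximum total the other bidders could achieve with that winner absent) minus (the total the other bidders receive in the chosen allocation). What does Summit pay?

Efficient allocation: Cove→Slot 6 ($139), Pioneer→Slot 2 ($141), Apex→Slot 7 ($111), Quanta→Slot 3 ($147), Summit→Slot 5 ($123); total welfare W = $661.
Summit receives Slot 5 at value $123, so the others get W − 123 = $538.
Without Summit: best allocation of the remaining 4 bidders over all 5 slots is Cove→Slot 5 ($113), Pioneer→Slot 2 ($141), Apex→Slot 6 ($140), Quanta→Slot 3 ($147), total $541.
VCG payment = (others' best without Summit) − (others' welfare with Summit) = 541 − 538 = $3.

Summit pays $3.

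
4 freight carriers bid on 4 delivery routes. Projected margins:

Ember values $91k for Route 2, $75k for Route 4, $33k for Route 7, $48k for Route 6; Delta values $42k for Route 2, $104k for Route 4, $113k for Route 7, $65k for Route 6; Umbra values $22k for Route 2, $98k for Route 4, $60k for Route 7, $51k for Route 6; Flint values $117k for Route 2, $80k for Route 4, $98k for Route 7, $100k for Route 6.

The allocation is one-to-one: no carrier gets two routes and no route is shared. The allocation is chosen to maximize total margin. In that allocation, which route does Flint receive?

Optimal: Ember→Route 2 ($91k), Delta→Route 7 ($113k), Umbra→Route 4 ($98k), Flint→Route 6 ($100k) — total 91+113+98+100 = $402k.
Max-entry greedy (repeatedly take the single best remaining cell) gives $376k, worse by 26.
Swapping Ember↔Delta (Ember→Route 7 $33k, Delta→Route 2 $42k) loses 129.
Every other assignment is strictly worse.
Flint's own top route is Route 2 ($117k), but forcing Flint→Route 2 and reassigning the rest optimally gives only $376k — worse by 26.

Flint receives Route 6.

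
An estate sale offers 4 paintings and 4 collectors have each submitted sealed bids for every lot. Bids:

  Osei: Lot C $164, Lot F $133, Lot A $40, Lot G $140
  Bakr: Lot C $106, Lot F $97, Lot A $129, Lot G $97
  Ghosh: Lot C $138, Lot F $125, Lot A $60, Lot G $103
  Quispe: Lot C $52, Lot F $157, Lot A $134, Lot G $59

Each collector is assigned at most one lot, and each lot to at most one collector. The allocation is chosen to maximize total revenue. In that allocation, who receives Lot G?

Osei receives Lot G.

Treat this as an assignment problem: match each collector to one lot.
Optimal: Osei→Lot G ($140), Bakr→Lot A ($129), Ghosh→Lot C ($138), Quispe→Lot F ($157) — total 140+129+138+157 = $564.
Max-entry greedy (repeatedly take the single best remaining cell) gives $553, worse by 11.
Osei's own top lot is Lot C ($164), but forcing Osei→Lot C and reassigning the rest optimally gives only $553 — worse by 11.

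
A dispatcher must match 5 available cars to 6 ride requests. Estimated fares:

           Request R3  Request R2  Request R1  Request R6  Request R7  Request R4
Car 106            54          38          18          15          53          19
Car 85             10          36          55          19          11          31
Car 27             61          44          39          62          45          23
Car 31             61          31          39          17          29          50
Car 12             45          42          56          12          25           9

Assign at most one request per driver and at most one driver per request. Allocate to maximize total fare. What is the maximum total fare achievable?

Maximum total: $273

Optimal: Car 106→Request R7 ($53), Car 85→Request R1 ($55), Car 27→Request R6 ($62), Car 31→Request R3 ($61), Car 12→Request R2 ($42) — total 53+55+62+61+42 = $273.
Column-greedy (each request in turn goes to its best remaining driver) gives $228, worse by 45.
Swapping Car 31↔Car 85 (Car 31→Request R1 $39, Car 85→Request R3 $10) loses 67.
Checked against all permutations: $273 is optimal.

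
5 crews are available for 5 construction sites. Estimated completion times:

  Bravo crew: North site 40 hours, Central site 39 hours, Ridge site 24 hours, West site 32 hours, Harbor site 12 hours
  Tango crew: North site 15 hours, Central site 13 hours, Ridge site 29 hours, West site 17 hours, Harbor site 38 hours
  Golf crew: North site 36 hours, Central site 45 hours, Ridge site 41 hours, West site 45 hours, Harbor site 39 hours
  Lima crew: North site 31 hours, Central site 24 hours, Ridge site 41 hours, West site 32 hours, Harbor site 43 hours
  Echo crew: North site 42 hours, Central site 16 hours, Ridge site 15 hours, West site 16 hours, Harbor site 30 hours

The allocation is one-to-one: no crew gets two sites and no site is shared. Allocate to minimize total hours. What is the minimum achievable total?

Min total: 104 hours

Optimal: Bravo crew→Harbor site (12 hours), Tango crew→West site (17 hours), Golf crew→North site (36 hours), Lima crew→Central site (24 hours), Echo crew→Ridge site (15 hours) — total 12+17+36+24+15 = 104 hours.
Row-greedy (each crew in turn takes its cheapest remaining site) gives 108 hours, worse by 4.
Swapping Golf crew↔Echo crew (Golf crew→Ridge site 41 hours, Echo crew→North site 42 hours) adds 32.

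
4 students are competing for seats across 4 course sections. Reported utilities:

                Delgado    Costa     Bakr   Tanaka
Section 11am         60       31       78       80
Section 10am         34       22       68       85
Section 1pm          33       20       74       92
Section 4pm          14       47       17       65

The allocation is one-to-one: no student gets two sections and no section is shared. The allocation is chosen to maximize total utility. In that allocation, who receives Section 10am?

Optimal: Delgado→Section 11am (60 points), Costa→Section 4pm (47 points), Bakr→Section 10am (68 points), Tanaka→Section 1pm (92 points) — total 60+47+68+92 = 267 points.
Row-greedy (each student in turn takes its best remaining section) gives 266 points, worse by 1.
Next-best assignment: Delgado→Section 11am, Costa→Section 4pm, Bakr→Section 1pm, Tanaka→Section 10am = 266 points.
Bakr's own top section is Section 11am (78 points), but forcing Bakr→Section 11am and reassigning the rest optimally gives only 251 points — worse by 16.

Bakr receives Section 10am.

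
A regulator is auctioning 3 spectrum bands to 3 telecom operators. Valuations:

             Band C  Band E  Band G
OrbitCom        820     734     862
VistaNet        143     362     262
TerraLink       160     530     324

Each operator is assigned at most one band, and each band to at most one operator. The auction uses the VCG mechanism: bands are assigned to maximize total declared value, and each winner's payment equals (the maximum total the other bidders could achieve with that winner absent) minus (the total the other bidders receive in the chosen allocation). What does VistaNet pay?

VistaNet pays $42M.

Efficient allocation: OrbitCom→Band C ($820M), VistaNet→Band G ($262M), TerraLink→Band E ($530M); total welfare W = $1612M.
VistaNet receives Band G at value $262M, so the others get W − 262 = $1350M.
Without VistaNet: best allocation of the remaining 2 bidders over all 3 bands is OrbitCom→Band G ($862M), TerraLink→Band E ($530M), total $1392M.
VCG payment = (others' best without VistaNet) − (others' welfare with VistaNet) = 1392 − 1350 = $42M.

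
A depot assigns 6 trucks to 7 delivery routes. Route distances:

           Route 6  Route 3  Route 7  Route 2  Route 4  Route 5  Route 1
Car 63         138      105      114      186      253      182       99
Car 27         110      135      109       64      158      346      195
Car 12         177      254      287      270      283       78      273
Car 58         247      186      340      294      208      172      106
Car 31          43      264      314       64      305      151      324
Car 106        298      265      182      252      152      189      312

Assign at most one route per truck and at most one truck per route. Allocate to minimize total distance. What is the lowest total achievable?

This is a one-to-one assignment (minimum-cost bipartite matching).
Optimal: Car 63→Route 3 (105 km), Car 27→Route 2 (64 km), Car 12→Route 5 (78 km), Car 58→Route 1 (106 km), Car 31→Route 6 (43 km), Car 106→Route 4 (152 km) — total 105+64+78+106+43+152 = 548 km.
Row-greedy (each truck in turn takes its cheapest remaining route) gives 622 km, worse by 74.
Next-best assignment: Car 63→Route 7, Car 27→Route 2, Car 12→Route 5, Car 58→Route 1, Car 31→Route 6, Car 106→Route 4 = 557 km.
Swapping Car 12↔Car 63 (Car 12→Route 3 254 km, Car 63→Route 5 182 km) adds 253.
Every other assignment is strictly worse.

Min total: 548 km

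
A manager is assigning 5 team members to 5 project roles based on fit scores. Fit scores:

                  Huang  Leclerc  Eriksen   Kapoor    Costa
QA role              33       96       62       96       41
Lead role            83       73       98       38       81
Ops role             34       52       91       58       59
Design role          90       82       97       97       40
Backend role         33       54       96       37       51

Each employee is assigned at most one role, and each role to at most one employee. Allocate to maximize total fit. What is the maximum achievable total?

Optimal: Huang→Lead role (83 pts), Leclerc→QA role (96 pts), Eriksen→Backend role (96 pts), Kapoor→Design role (97 pts), Costa→Ops role (59 pts) — total 83+96+96+97+59 = 431 pts.
Row-greedy (each employee in turn takes its best remaining role) gives 393 pts, worse by 38.

Maximum total: 431 pts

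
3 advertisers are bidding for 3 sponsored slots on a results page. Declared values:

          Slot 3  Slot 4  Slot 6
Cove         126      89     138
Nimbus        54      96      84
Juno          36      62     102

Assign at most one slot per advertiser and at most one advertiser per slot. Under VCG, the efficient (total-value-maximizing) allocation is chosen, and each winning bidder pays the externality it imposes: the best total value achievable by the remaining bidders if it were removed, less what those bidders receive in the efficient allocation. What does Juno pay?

Efficient allocation: Cove→Slot 3 ($126), Nimbus→Slot 4 ($96), Juno→Slot 6 ($102); total welfare W = $324.
Juno receives Slot 6 at value $102, so the others get W − 102 = $222.
Without Juno: best allocation of the remaining 2 bidders over all 3 slots is Cove→Slot 6 ($138), Nimbus→Slot 4 ($96), total $234.
VCG payment = (others' best without Juno) − (others' welfare with Juno) = 234 − 222 = $12.

Juno pays $12.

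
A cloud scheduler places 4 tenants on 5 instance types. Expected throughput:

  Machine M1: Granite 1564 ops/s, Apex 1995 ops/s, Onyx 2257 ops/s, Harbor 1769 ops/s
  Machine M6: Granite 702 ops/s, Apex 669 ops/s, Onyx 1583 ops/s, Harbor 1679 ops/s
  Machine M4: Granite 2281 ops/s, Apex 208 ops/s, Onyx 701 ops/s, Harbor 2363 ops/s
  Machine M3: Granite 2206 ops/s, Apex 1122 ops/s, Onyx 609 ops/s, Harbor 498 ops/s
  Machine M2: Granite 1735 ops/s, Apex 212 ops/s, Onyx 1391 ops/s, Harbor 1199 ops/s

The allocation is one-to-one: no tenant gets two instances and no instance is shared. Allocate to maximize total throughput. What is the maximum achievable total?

This is the linear assignment problem.
Optimal: Granite→Machine M3 (2206 ops/s), Apex→Machine M1 (1995 ops/s), Onyx→Machine M6 (1583 ops/s), Harbor→Machine M4 (2363 ops/s) — total 2206+1995+1583+2363 = 8147 ops/s.
Max-entry greedy (repeatedly take the single best remaining cell) gives 7495 ops/s, worse by 652.
Swapping Apex↔Granite (Apex→Machine M3 1122 ops/s, Granite→Machine M1 1564 ops/s) loses 1515.

Max total: 8147 ops/s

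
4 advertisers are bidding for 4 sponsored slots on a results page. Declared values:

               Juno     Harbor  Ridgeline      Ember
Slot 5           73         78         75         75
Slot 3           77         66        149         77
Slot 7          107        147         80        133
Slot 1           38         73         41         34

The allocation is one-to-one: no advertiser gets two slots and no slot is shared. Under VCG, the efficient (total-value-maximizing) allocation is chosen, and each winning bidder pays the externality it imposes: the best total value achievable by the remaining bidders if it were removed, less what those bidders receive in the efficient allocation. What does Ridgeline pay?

Ridgeline pays $20.

Efficient allocation: Juno→Slot 5 ($73), Harbor→Slot 1 ($73), Ridgeline→Slot 3 ($149), Ember→Slot 7 ($133); total welfare W = $428.
Ridgeline receives Slot 3 at value $149, so the others get W − 149 = $279.
Without Ridgeline: best allocation of the remaining 3 bidders over all 4 slots is Juno→Slot 3 ($77), Harbor→Slot 7 ($147), Ember→Slot 5 ($75), total $299.
VCG payment = (others' best without Ridgeline) − (others' welfare with Ridgeline) = 299 − 279 = $20.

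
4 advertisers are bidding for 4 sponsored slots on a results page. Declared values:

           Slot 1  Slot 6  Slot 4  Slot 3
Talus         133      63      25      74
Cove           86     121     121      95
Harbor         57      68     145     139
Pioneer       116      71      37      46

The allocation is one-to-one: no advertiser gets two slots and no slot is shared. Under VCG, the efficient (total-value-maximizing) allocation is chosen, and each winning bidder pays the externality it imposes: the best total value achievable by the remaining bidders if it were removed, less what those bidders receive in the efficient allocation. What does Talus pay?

Efficient allocation: Talus→Slot 1 ($133), Cove→Slot 4 ($121), Harbor→Slot 3 ($139), Pioneer→Slot 6 ($71); total welfare W = $464.
Talus receives Slot 1 at value $133, so the others get W − 133 = $331.
Without Talus: best allocation of the remaining 3 bidders over all 4 slots is Cove→Slot 6 ($121), Harbor→Slot 4 ($145), Pioneer→Slot 1 ($116), total $382.
VCG payment = (others' best without Talus) − (others' welfare with Talus) = 382 − 331 = $51.

Talus pays $51.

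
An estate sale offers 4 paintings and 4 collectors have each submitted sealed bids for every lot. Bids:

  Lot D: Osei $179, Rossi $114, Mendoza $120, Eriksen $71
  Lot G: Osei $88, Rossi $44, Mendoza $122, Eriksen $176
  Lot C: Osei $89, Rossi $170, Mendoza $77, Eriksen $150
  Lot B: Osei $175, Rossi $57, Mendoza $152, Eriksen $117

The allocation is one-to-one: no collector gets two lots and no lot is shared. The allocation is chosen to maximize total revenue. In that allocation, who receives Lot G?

Eriksen receives Lot G.

Optimal: Osei→Lot D ($179), Rossi→Lot C ($170), Mendoza→Lot B ($152), Eriksen→Lot G ($176) — total 179+170+152+176 = $677.
Next-best assignment: Osei→Lot B, Rossi→Lot C, Mendoza→Lot D, Eriksen→Lot G = $641.
Checked against all permutations: $677 is optimal.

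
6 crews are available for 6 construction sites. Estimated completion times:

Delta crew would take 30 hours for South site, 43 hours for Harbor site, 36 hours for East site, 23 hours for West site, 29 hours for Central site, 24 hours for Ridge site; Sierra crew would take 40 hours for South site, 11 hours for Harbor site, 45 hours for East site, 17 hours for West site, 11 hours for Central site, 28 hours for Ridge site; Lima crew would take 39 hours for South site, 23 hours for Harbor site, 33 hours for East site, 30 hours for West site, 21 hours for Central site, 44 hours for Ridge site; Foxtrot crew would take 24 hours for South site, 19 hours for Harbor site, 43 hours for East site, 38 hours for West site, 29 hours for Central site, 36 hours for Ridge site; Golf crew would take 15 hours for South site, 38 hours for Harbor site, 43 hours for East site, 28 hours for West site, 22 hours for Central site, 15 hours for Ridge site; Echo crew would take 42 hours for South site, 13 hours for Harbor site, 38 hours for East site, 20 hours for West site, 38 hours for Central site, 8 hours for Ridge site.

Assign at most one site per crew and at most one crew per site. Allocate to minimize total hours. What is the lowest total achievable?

Minimum total: 109 hours

Optimal: Delta crew→West site (23 hours), Sierra crew→Central site (11 hours), Lima crew→East site (33 hours), Foxtrot crew→Harbor site (19 hours), Golf crew→South site (15 hours), Echo crew→Ridge site (8 hours) — total 23+11+33+19+15+8 = 109 hours.
Min-entry greedy (repeatedly take the single cheapest remaining cell) gives 121 hours, worse by 12.
Every other assignment is strictly worse.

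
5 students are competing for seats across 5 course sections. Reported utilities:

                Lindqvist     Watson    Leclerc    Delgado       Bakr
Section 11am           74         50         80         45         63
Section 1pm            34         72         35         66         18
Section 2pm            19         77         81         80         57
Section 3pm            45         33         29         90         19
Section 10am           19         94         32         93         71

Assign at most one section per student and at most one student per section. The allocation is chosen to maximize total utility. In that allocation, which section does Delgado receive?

Optimal: Lindqvist→Section 11am (74 points), Watson→Section 1pm (72 points), Leclerc→Section 2pm (81 points), Delgado→Section 3pm (90 points), Bakr→Section 10am (71 points) — total 74+72+81+90+71 = 388 points.
Max-entry greedy (repeatedly take the single best remaining cell) gives 357 points, worse by 31.
Next-best assignment: Lindqvist→Section 1pm, Watson→Section 10am, Leclerc→Section 2pm, Delgado→Section 3pm, Bakr→Section 11am = 362 points.
No other one-to-one assignment exceeds 388 points.
Delgado's own top section is Section 10am (93 points), but forcing Delgado→Section 10am and reassigning the rest optimally gives only 354 points — worse by 34.

Delgado receives Section 3pm.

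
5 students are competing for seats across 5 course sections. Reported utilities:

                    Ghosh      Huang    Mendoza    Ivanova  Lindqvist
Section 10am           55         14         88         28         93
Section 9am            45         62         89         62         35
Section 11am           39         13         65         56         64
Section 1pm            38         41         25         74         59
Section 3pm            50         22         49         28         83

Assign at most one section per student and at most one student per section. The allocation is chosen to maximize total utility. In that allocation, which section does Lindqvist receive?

Lindqvist receives Section 3pm.

This is a one-to-one assignment (maximum-weight bipartite matching).
Optimal: Ghosh→Section 11am (39 points), Huang→Section 9am (62 points), Mendoza→Section 10am (88 points), Ivanova→Section 1pm (74 points), Lindqvist→Section 3pm (83 points) — total 39+62+88+74+83 = 346 points.
Column-greedy (each section in turn goes to its best remaining student) gives 329 points, worse by 17.
Lindqvist's own top section is Section 10am (93 points), but forcing Lindqvist→Section 10am and reassigning the rest optimally gives only 344 points — worse by 2.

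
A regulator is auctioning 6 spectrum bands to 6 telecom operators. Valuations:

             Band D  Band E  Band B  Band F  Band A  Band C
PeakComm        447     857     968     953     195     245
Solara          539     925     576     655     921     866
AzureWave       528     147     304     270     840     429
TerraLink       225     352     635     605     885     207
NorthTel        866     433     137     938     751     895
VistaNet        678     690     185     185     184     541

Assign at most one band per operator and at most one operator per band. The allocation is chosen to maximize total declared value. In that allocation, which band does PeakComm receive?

PeakComm receives Band F.

Optimal: PeakComm→Band F ($953M), Solara→Band E ($925M), AzureWave→Band A ($840M), TerraLink→Band B ($635M), NorthTel→Band C ($895M), VistaNet→Band D ($678M) — total 953+925+840+635+895+678 = $4926M.
Max-entry greedy (repeatedly take the single best remaining cell) gives $4823M, worse by 103.
Next-best assignment: PeakComm→Band B, Solara→Band E, AzureWave→Band A, TerraLink→Band F, NorthTel→Band C, VistaNet→Band D = $4911M.
Swapping AzureWave↔TerraLink (AzureWave→Band B $304M, TerraLink→Band A $885M) loses 286.
Every other assignment is strictly worse.
PeakComm's own top band is Band B ($968M), but forcing PeakComm→Band B and reassigning the rest optimally gives only $4911M — worse by 15.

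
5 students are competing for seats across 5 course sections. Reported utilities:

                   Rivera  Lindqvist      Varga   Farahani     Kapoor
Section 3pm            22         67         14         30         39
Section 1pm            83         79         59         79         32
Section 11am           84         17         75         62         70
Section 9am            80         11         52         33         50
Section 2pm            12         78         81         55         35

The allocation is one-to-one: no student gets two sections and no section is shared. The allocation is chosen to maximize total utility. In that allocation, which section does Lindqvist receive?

Optimal: Rivera→Section 9am (80 points), Lindqvist→Section 3pm (67 points), Varga→Section 2pm (81 points), Farahani→Section 1pm (79 points), Kapoor→Section 11am (70 points) — total 80+67+81+79+70 = 377 points.
Max-entry greedy (repeatedly take the single best remaining cell) gives 324 points, worse by 53.
Next-best assignment: Rivera→Section 11am, Lindqvist→Section 3pm, Varga→Section 2pm, Farahani→Section 1pm, Kapoor→Section 9am = 361 points.
Checked against all permutations: 377 points is optimal.
Lindqvist's own top section is Section 1pm (79 points), but forcing Lindqvist→Section 1pm and reassigning the rest optimally gives only 341 points — worse by 36.

Lindqvist receives Section 3pm.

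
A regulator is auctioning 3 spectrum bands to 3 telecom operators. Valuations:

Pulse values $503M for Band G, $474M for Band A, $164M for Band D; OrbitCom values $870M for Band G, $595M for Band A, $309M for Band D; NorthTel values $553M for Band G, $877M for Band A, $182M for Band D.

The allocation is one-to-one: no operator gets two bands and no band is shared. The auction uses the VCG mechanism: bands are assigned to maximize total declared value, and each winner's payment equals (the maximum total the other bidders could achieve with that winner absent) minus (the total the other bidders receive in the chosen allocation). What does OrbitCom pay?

OrbitCom pays $339M.

Efficient allocation: Pulse→Band D ($164M), OrbitCom→Band G ($870M), NorthTel→Band A ($877M); total welfare W = $1911M.
OrbitCom receives Band G at value $870M, so the others get W − 870 = $1041M.
Without OrbitCom: best allocation of the remaining 2 bidders over all 3 bands is Pulse→Band G ($503M), NorthTel→Band A ($877M), total $1380M.
VCG payment = (others' best without OrbitCom) − (others' welfare with OrbitCom) = 1380 − 1041 = $339M.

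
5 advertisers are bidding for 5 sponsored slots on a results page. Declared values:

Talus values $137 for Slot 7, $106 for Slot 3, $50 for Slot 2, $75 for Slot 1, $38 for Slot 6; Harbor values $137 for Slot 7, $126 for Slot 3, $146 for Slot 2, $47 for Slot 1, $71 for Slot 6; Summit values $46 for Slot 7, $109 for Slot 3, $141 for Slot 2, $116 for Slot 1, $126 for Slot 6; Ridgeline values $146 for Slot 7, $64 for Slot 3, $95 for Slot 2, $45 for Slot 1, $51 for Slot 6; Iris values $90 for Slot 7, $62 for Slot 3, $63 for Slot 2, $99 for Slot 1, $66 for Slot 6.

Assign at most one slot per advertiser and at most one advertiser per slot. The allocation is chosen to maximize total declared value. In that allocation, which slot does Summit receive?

Optimal: Talus→Slot 3 ($106), Harbor→Slot 2 ($146), Summit→Slot 6 ($126), Ridgeline→Slot 7 ($146), Iris→Slot 1 ($99) — total 106+146+126+146+99 = $623.
Swapping Iris↔Ridgeline (Iris→Slot 7 $90, Ridgeline→Slot 1 $45) loses 110.
Checked against all permutations: $623 is optimal.
Summit's own top slot is Slot 2 ($141), but forcing Summit→Slot 2 and reassigning the rest optimally gives only $563 — worse by 60.

Summit receives Slot 6.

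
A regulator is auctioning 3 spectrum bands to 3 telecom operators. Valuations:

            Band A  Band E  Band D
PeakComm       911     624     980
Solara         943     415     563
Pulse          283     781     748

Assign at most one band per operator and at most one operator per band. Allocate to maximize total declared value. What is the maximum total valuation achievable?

Max total: $2704M

This is the linear assignment problem.
Optimal: PeakComm→Band D ($980M), Solara→Band A ($943M), Pulse→Band E ($781M) — total 980+943+781 = $2704M.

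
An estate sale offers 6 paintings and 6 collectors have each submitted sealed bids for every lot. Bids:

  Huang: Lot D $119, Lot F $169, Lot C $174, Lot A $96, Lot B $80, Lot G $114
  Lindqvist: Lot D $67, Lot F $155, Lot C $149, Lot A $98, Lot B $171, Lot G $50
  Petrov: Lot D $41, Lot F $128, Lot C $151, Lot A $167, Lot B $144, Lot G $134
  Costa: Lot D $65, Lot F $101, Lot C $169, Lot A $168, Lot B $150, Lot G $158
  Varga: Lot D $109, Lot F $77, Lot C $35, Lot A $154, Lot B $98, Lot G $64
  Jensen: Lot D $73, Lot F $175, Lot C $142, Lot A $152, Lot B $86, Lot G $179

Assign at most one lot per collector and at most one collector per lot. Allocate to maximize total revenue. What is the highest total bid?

Max total: $964

Optimal: Huang→Lot F ($169), Lindqvist→Lot B ($171), Petrov→Lot A ($167), Costa→Lot C ($169), Varga→Lot D ($109), Jensen→Lot G ($179) — total 169+171+167+169+109+179 = $964.
Column-greedy (each lot in turn goes to its best remaining collector) gives $865, worse by 99.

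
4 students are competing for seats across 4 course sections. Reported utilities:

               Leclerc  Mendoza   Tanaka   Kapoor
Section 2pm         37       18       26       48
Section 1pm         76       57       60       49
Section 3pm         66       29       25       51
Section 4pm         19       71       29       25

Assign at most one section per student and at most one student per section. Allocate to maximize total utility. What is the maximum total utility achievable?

Maximum total: 245 points

This is the linear assignment problem.
Optimal: Leclerc→Section 3pm (66 points), Mendoza→Section 4pm (71 points), Tanaka→Section 1pm (60 points), Kapoor→Section 2pm (48 points) — total 66+71+60+48 = 245 points.
Column-greedy (each section in turn goes to its best remaining student) gives 182 points, worse by 63.
Next-best assignment: Leclerc→Section 1pm, Mendoza→Section 4pm, Tanaka→Section 2pm, Kapoor→Section 3pm = 224 points.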